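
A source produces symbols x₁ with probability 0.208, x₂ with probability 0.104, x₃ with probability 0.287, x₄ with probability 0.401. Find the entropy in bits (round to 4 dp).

1.8563 bits

H = −Σ pᵢ log₂ pᵢ.
−0.208·log₂(0.208) = 0.4712
−0.104·log₂(0.104) = 0.3396
−0.287·log₂(0.287) = 0.5169
−0.401·log₂(0.401) = 0.5286
Sum ≈ 1.8563 → 1.8563 bits.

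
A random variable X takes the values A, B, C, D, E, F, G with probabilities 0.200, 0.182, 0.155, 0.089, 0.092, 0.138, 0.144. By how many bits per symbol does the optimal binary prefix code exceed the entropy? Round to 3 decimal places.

Entropy H = −Σ p log₂ p ≈ 2.7528 bits.
Huffman merges: 89/1000+23/250→181/1000; 69/500+18/125→141/500; 31/200+181/1000→42/125; 91/500+1/5→191/500; 141/500+42/125→309/500; 191/500+309/500→1. L = 2799/1000 ≈ 2.7990.
L − H = 2.7990 − 2.7528 = 0.046 bits.

0.046 bits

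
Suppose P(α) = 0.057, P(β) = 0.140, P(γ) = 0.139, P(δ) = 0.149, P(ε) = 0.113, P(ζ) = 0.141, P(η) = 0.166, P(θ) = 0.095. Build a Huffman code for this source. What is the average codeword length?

2.986 bits/symbol

Repeatedly combine the two least-probable nodes; the expected code length is the sum of the merged weights.
merge 57/1000 + 19/200 → 19/125
merge 113/1000 + 139/1000 → 63/250
merge 7/50 + 141/1000 → 281/1000
merge 149/1000 + 19/125 → 301/1000
merge 83/500 + 63/250 → 209/500
merge 281/1000 + 301/1000 → 291/500
merge 209/500 + 291/500 → 1
L = 19/125 + 63/250 + 281/1000 + 301/1000 + 209/500 + 291/500 + 1 = 1493/500 = 2.986 bits/symbol.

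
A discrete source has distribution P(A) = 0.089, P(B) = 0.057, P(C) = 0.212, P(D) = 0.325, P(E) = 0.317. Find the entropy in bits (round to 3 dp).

H = −Σ pᵢ log₂ pᵢ.
−0.089·log₂(0.089) = 0.3106
−0.057·log₂(0.057) = 0.2356
−0.212·log₂(0.212) = 0.4744
−0.325·log₂(0.325) = 0.5270
−0.317·log₂(0.317) = 0.5254
Sum ≈ 2.0730 → 2.073 bits.

2.073 bits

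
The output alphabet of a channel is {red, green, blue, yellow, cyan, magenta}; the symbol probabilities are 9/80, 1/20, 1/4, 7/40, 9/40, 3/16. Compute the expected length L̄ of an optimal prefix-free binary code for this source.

2.5 bits/symbol

Repeatedly combine the two least-probable nodes; the expected code length is the sum of the merged weights.
merge 1/20 + 9/80 → 13/80
merge 13/80 + 7/40 → 27/80
merge 3/16 + 9/40 → 33/80
merge 1/4 + 27/80 → 47/80
merge 33/80 + 47/80 → 1
L = 13/80 + 27/80 + 33/80 + 47/80 + 1 = 5/2 = 2.5 bits/symbol.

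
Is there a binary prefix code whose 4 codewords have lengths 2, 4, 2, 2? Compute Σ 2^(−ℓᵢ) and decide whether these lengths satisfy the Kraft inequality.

With common denominator 2^4 = 16: Σ 2^(−ℓᵢ) = 4/16 + 1/16 + 4/16 + 4/16 = 13/16 = 0.8125.
Kraft's inequality requires Σ ≤ 1; here Σ = 0.8125 ≤ 1, so such a prefix code exists.

0.8125; yes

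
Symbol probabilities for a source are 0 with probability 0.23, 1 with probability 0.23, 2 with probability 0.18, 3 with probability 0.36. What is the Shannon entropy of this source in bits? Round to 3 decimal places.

H = −Σ pᵢ log₂ pᵢ.
−0.23·log₂(0.23) = 0.4877
−0.23·log₂(0.23) = 0.4877
−0.18·log₂(0.18) = 0.4453
−0.36·log₂(0.36) = 0.5306
Sum ≈ 1.9513 → 1.951 bits.

1.951 bits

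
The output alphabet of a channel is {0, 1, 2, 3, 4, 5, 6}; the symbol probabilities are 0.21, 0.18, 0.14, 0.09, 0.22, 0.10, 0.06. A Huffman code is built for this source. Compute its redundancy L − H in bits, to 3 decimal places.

0.036 bits

Entropy H = −Σ p log₂ p ≈ 2.6842 bits.
Huffman merges: 3/50+9/100→3/20; 1/10+7/50→6/25; 3/20+9/50→33/100; 21/100+11/50→43/100; 6/25+33/100→57/100; 43/100+57/100→1. L = 68/25 ≈ 2.7200.
L − H = 2.7200 − 2.6842 = 0.036 bits.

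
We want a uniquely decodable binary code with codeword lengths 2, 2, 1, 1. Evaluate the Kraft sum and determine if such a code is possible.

With common denominator 2^2 = 4: Σ 2^(−ℓᵢ) = 1/4 + 1/4 + 2/4 + 2/4 = 6/4 = 1.5.
Kraft's inequality requires Σ ≤ 1; here Σ = 1.5 > 1, so no such prefix code exists.

1.5; no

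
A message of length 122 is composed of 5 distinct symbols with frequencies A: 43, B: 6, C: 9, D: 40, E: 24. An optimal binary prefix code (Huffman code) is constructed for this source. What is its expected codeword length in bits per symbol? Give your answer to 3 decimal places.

Probabilities are the counts divided by 122.
Repeatedly combine the two least-probable nodes; the expected code length is the sum of the merged weights.
merge 3/61 + 9/122 → 15/122
merge 15/122 + 12/61 → 39/122
merge 39/122 + 20/61 → 79/122
merge 43/122 + 79/122 → 1
L = 15/122 + 39/122 + 79/122 + 1 = 255/122 ≈ 2.090 bits/symbol.

2.090 bits/symbol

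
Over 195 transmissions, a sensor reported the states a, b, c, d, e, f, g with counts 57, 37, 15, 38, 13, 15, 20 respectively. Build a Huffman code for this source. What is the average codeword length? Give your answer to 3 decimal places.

Probabilities are the counts divided by 195.
Repeatedly combine the two least-probable nodes; the expected code length is the sum of the merged weights.
merge 1/15 + 1/13 → 28/195
merge 1/13 + 4/39 → 7/39
merge 28/195 + 7/39 → 21/65
merge 37/195 + 38/195 → 5/13
merge 19/65 + 21/65 → 8/13
merge 5/13 + 8/13 → 1
L = 28/195 + 7/39 + 21/65 + 5/13 + 8/13 + 1 = 172/65 ≈ 2.646 bits/symbol.

2.646 bits/symbol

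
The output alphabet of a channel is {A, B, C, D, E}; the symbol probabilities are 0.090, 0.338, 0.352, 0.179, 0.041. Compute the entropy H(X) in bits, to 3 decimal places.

H = −Σ pᵢ log₂ pᵢ.
−0.090·log₂(0.090) = 0.3127
−0.338·log₂(0.338) = 0.5289
−0.352·log₂(0.352) = 0.5302
−0.179·log₂(0.179) = 0.4443
−0.041·log₂(0.041) = 0.1889
Sum ≈ 2.0050 → 2.005 bits.

2.005 bits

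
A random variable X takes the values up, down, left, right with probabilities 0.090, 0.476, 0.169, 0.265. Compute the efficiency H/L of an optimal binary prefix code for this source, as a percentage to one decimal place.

98.9%

Entropy H = −Σ p log₂ p ≈ 1.7636 bits.
Huffman merges: 9/100+169/1000→259/1000; 259/1000+53/200→131/250; 119/250+131/250→1. L = 1783/1000 ≈ 1.7830.
Efficiency = H/L = 1.7636/1.7830 = 98.9%.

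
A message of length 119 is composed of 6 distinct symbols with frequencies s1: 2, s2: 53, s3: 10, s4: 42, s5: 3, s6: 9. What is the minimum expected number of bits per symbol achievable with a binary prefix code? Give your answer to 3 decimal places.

Probabilities are the counts divided by 119.
Repeatedly combine the two least-probable nodes; the expected code length is the sum of the merged weights.
merge 2/119 + 3/119 → 5/119
merge 5/119 + 9/119 → 2/17
merge 10/119 + 2/17 → 24/119
merge 24/119 + 6/17 → 66/119
merge 53/119 + 66/119 → 1
L = 5/119 + 2/17 + 24/119 + 66/119 + 1 = 228/119 ≈ 1.916 bits/symbol.

1.916 bits/symbol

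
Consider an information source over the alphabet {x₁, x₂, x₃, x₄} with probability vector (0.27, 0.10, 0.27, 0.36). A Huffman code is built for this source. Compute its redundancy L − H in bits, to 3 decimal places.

Entropy H = −Σ p log₂ p ≈ 1.8829 bits.
Huffman merges: 1/10+27/100→37/100; 27/100+9/25→63/100; 37/100+63/100→1. L = 2 ≈ 2.0000.
L − H = 2.0000 − 1.8829 = 0.117 bits.

0.117 bits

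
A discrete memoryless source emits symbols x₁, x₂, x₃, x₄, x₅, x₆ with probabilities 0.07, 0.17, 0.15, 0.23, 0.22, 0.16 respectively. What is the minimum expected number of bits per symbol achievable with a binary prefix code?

2.55 bits/symbol

Repeatedly combine the two least-probable nodes; the expected code length is the sum of the merged weights.
merge 7/100 + 3/20 → 11/50
merge 4/25 + 17/100 → 33/100
merge 11/50 + 11/50 → 11/25
merge 23/100 + 33/100 → 14/25
merge 11/25 + 14/25 → 1
L = 11/50 + 33/100 + 11/25 + 14/25 + 1 = 51/20 = 2.55 bits/symbol.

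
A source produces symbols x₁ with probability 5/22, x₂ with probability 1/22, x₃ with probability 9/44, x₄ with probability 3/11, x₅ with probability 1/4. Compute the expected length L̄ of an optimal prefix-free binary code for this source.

Repeatedly combine the two least-probable nodes; the expected code length is the sum of the merged weights.
merge 1/22 + 9/44 → 1/4
merge 5/22 + 1/4 → 21/44
merge 1/4 + 3/11 → 23/44
merge 21/44 + 23/44 → 1
L = 1/4 + 21/44 + 23/44 + 1 = 9/4 = 2.25 bits/symbol.

2.25 bits/symbol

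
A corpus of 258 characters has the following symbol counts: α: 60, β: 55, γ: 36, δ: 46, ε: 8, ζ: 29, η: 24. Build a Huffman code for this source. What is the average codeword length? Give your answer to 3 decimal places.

2.678 bits/symbol

Probabilities are the counts divided by 258.
Repeatedly combine the two least-probable nodes; the expected code length is the sum of the merged weights.
merge 4/129 + 4/43 → 16/129
merge 29/258 + 16/129 → 61/258
merge 6/43 + 23/129 → 41/129
merge 55/258 + 10/43 → 115/258
merge 61/258 + 41/129 → 143/258
merge 115/258 + 143/258 → 1
L = 16/129 + 61/258 + 41/129 + 115/258 + 143/258 + 1 = 691/258 ≈ 2.678 bits/symbol.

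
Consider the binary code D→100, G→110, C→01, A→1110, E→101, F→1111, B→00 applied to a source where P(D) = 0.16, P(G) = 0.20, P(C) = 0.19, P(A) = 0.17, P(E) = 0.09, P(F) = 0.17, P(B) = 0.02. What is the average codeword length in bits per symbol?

3.13 bits/symbol

L̄ = Σ pᵢ·ℓᵢ = 0.16·3 + 0.20·3 + 0.19·2 + 0.17·4 + 0.09·3 + 0.17·4 + 0.02·2 = 3.13 bits/symbol.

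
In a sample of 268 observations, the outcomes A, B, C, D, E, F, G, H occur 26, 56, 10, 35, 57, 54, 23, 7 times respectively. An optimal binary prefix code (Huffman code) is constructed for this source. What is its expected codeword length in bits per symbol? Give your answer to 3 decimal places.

Probabilities are the counts divided by 268.
Repeatedly combine the two least-probable nodes; the expected code length is the sum of the merged weights.
merge 7/268 + 5/134 → 17/268
merge 17/268 + 23/268 → 10/67
merge 13/134 + 35/268 → 61/268
merge 10/67 + 27/134 → 47/134
merge 14/67 + 57/268 → 113/268
merge 61/268 + 47/134 → 155/268
merge 113/268 + 155/268 → 1
L = 17/268 + 10/67 + 61/268 + 47/134 + 113/268 + 155/268 + 1 = 187/67 ≈ 2.791 bits/symbol.

2.791 bits/symbol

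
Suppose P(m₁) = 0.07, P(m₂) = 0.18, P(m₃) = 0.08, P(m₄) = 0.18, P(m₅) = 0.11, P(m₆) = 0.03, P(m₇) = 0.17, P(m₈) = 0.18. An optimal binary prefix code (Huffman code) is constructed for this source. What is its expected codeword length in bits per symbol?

Repeatedly combine the two least-probable nodes; the expected code length is the sum of the merged weights.
merge 3/100 + 7/100 → 1/10
merge 2/25 + 1/10 → 9/50
merge 11/100 + 17/100 → 7/25
merge 9/50 + 9/50 → 9/25
merge 9/50 + 9/50 → 9/25
merge 7/25 + 9/25 → 16/25
merge 9/25 + 16/25 → 1
L = 1/10 + 9/50 + 7/25 + 9/25 + 9/25 + 16/25 + 1 = 73/25 = 2.92 bits/symbol.

2.92 bits/symbol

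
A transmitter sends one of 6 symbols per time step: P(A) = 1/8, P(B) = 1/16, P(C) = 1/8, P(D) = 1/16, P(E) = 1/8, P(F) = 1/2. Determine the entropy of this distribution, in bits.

Each probability is a power of 1/2, so log₂(1/p) is an integer.
H = Σ p·log₂(1/p) = 1/8·3 + 1/16·4 + 1/8·3 + 1/16·4 + 1/8·3 + 1/2·1 = 2.125 bits.

2.125 bits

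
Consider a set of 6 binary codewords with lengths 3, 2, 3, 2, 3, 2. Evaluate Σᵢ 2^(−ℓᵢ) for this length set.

With common denominator 2^3 = 8: Σ 2^(−ℓᵢ) = 1/8 + 2/8 + 1/8 + 2/8 + 1/8 + 2/8 = 9/8 = 1.125.

1.125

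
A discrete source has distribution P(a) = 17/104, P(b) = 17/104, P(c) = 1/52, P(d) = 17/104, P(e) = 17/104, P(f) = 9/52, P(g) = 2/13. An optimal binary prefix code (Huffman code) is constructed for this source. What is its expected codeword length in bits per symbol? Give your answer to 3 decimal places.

Repeatedly combine the two least-probable nodes; the expected code length is the sum of the merged weights.
merge 1/52 + 2/13 → 9/52
merge 17/104 + 17/104 → 17/52
merge 17/104 + 17/104 → 17/52
merge 9/52 + 9/52 → 9/26
merge 17/52 + 17/52 → 17/26
merge 9/26 + 17/26 → 1
L = 9/52 + 17/52 + 17/52 + 9/26 + 17/26 + 1 = 147/52 ≈ 2.827 bits/symbol.

2.827 bits/symbol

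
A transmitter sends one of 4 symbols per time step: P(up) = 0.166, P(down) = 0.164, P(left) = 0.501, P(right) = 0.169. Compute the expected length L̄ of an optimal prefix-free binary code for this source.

Repeatedly combine the two least-probable nodes; the expected code length is the sum of the merged weights.
merge 41/250 + 83/500 → 33/100
merge 169/1000 + 33/100 → 499/1000
merge 499/1000 + 501/1000 → 1
L = 33/100 + 499/1000 + 1 = 1829/1000 = 1.829 bits/symbol.

1.829 bits/symbol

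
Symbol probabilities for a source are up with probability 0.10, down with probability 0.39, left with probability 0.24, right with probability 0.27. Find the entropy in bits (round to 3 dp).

H = −Σ pᵢ log₂ pᵢ.
−0.10·log₂(0.10) = 0.3322
−0.39·log₂(0.39) = 0.5298
−0.24·log₂(0.24) = 0.4941
−0.27·log₂(0.27) = 0.5100
Sum ≈ 1.8661 → 1.866 bits.

1.866 bits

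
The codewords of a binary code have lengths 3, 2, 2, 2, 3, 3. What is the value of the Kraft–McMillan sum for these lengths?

1.125

With common denominator 2^3 = 8: Σ 2^(−ℓᵢ) = 1/8 + 2/8 + 2/8 + 2/8 + 1/8 + 1/8 = 9/8 = 1.125.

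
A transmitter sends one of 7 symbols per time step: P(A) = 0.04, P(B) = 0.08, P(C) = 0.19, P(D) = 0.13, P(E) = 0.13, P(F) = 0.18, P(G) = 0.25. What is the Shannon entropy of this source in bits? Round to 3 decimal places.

2.643 bits

H = −Σ pᵢ log₂ pᵢ.
−0.04·log₂(0.04) = 0.1858
−0.08·log₂(0.08) = 0.2915
−0.19·log₂(0.19) = 0.4552
−0.13·log₂(0.13) = 0.3826
−0.13·log₂(0.13) = 0.3826
−0.18·log₂(0.18) = 0.4453
−0.25·log₂(0.25) = 0.5000
Sum ≈ 2.6431 → 2.643 bits.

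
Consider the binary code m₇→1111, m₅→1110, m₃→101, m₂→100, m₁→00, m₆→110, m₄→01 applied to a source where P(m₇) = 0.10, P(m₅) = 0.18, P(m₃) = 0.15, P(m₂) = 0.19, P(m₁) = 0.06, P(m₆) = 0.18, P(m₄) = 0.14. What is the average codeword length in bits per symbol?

L̄ = Σ pᵢ·ℓᵢ = 0.10·4 + 0.18·4 + 0.15·3 + 0.19·3 + 0.06·2 + 0.18·3 + 0.14·2 = 3.08 bits/symbol.

3.08 bits/symbol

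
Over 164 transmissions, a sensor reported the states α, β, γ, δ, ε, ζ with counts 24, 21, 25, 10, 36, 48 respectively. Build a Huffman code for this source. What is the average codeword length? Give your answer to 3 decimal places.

2.488 bits/symbol

Probabilities are the counts divided by 164.
Repeatedly combine the two least-probable nodes; the expected code length is the sum of the merged weights.
merge 5/82 + 21/164 → 31/164
merge 6/41 + 25/164 → 49/164
merge 31/164 + 9/41 → 67/164
merge 12/41 + 49/164 → 97/164
merge 67/164 + 97/164 → 1
L = 31/164 + 49/164 + 67/164 + 97/164 + 1 = 102/41 ≈ 2.488 bits/symbol.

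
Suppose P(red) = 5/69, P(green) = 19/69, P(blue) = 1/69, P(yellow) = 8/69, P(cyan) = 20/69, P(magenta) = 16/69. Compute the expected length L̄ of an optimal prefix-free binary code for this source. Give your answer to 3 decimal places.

Repeatedly combine the two least-probable nodes; the expected code length is the sum of the merged weights.
merge 1/69 + 5/69 → 2/23
merge 2/23 + 8/69 → 14/69
merge 14/69 + 16/69 → 10/23
merge 19/69 + 20/69 → 13/23
merge 10/23 + 13/23 → 1
L = 2/23 + 14/69 + 10/23 + 13/23 + 1 = 158/69 ≈ 2.290 bits/symbol.

2.290 bits/symbol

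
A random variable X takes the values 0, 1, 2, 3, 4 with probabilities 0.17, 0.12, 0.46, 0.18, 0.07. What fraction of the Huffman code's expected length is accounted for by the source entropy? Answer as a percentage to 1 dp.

97.6%

Entropy H = −Σ p log₂ p ≈ 2.0309 bits.
Huffman merges: 7/100+3/25→19/100; 17/100+9/50→7/20; 19/100+7/20→27/50; 23/50+27/50→1. L = 52/25 ≈ 2.0800.
Efficiency = H/L = 2.0309/2.0800 = 97.6%.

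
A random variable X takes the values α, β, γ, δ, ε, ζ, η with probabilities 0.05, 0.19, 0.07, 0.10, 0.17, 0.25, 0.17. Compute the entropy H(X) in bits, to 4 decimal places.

2.6412 bits

H = −Σ pᵢ log₂ pᵢ.
−0.05·log₂(0.05) = 0.2161
−0.19·log₂(0.19) = 0.4552
−0.07·log₂(0.07) = 0.2686
−0.10·log₂(0.10) = 0.3322
−0.17·log₂(0.17) = 0.4346
−0.25·log₂(0.25) = 0.5000
−0.17·log₂(0.17) = 0.4346
Sum ≈ 2.6412 → 2.6412 bits.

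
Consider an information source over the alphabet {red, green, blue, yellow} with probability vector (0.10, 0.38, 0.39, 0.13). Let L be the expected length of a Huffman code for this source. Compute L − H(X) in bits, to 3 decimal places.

0.065 bits

Entropy H = −Σ p log₂ p ≈ 1.7751 bits.
Huffman merges: 1/10+13/100→23/100; 23/100+19/50→61/100; 39/100+61/100→1. L = 46/25 ≈ 1.8400.
L − H = 1.8400 − 1.7751 = 0.065 bits.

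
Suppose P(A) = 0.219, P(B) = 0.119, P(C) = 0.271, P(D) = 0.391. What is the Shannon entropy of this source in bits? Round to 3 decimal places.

H = −Σ pᵢ log₂ pᵢ.
−0.219·log₂(0.219) = 0.4798
−0.119·log₂(0.119) = 0.3654
−0.271·log₂(0.271) = 0.5105
−0.391·log₂(0.391) = 0.5297
Sum ≈ 1.8854 → 1.885 bits.

1.885 bits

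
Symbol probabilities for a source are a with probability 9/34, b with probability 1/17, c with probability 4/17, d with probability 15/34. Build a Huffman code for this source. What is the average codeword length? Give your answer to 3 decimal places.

1.853 bits/symbol

Repeatedly combine the two least-probable nodes; the expected code length is the sum of the merged weights.
merge 1/17 + 4/17 → 5/17
merge 9/34 + 5/17 → 19/34
merge 15/34 + 19/34 → 1
L = 5/17 + 19/34 + 1 = 63/34 ≈ 1.853 bits/symbol.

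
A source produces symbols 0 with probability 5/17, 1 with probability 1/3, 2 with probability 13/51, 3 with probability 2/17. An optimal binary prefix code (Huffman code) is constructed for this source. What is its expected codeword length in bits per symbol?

Repeatedly combine the two least-probable nodes; the expected code length is the sum of the merged weights.
merge 2/17 + 13/51 → 19/51
merge 5/17 + 1/3 → 32/51
merge 19/51 + 32/51 → 1
L = 19/51 + 32/51 + 1 = 2 bits/symbol.

2 bits/symbol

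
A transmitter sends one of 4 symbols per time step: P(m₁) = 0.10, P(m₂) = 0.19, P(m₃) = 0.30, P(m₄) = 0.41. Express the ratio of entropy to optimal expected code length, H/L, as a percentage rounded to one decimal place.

Entropy H = −Σ p log₂ p ≈ 1.8359 bits.
Huffman merges: 1/10+19/100→29/100; 29/100+3/10→59/100; 41/100+59/100→1. L = 47/25 ≈ 1.8800.
Efficiency = H/L = 1.8359/1.8800 = 97.7%.

97.7%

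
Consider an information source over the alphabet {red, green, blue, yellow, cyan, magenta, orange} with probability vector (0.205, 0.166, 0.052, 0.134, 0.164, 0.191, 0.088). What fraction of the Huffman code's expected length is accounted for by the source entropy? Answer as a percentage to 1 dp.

98.5%

Entropy H = −Σ p log₂ p ≈ 2.7016 bits.
Huffman merges: 13/250+11/125→7/50; 67/500+7/50→137/500; 41/250+83/500→33/100; 191/1000+41/200→99/250; 137/500+33/100→151/250; 99/250+151/250→1. L = 343/125 ≈ 2.7440.
Efficiency = H/L = 2.7016/2.7440 = 98.5%.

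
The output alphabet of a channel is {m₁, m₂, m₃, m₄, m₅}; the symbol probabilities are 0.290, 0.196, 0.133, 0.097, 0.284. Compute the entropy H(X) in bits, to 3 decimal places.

2.208 bits

H = −Σ pᵢ log₂ pᵢ.
−0.290·log₂(0.290) = 0.5179
−0.196·log₂(0.196) = 0.4608
−0.133·log₂(0.133) = 0.3871
−0.097·log₂(0.097) = 0.3265
−0.284·log₂(0.284) = 0.5158
Sum ≈ 2.2081 → 2.208 bits.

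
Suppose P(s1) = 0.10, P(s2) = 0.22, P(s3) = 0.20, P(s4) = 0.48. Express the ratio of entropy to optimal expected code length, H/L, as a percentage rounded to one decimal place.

Entropy H = −Σ p log₂ p ≈ 1.7854 bits.
Huffman merges: 1/10+1/5→3/10; 11/50+3/10→13/25; 12/25+13/25→1. L = 91/50 ≈ 1.8200.
Efficiency = H/L = 1.7854/1.8200 = 98.1%.

98.1%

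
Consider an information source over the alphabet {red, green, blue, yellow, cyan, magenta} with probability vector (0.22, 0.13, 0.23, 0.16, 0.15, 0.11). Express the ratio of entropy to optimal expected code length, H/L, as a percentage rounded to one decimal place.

99.4%

Entropy H = −Σ p log₂ p ≈ 2.5347 bits.
Huffman merges: 11/100+13/100→6/25; 3/20+4/25→31/100; 11/50+23/100→9/20; 6/25+31/100→11/20; 9/20+11/20→1. L = 51/20 ≈ 2.5500.
Efficiency = H/L = 2.5347/2.5500 = 99.4%.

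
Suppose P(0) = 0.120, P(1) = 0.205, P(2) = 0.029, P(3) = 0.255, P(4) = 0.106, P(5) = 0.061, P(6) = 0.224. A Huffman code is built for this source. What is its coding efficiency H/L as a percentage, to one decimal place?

98.4%

Entropy H = −Σ p log₂ p ≈ 2.5594 bits.
Huffman merges: 29/1000+61/1000→9/100; 9/100+53/500→49/250; 3/25+49/250→79/250; 41/200+28/125→429/1000; 51/200+79/250→571/1000; 429/1000+571/1000→1. L = 1301/500 ≈ 2.6020.
Efficiency = H/L = 2.5594/2.6020 = 98.4%.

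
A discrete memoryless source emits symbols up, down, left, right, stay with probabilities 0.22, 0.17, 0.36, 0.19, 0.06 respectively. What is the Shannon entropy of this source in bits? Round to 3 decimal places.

2.145 bits

H = −Σ pᵢ log₂ pᵢ.
−0.22·log₂(0.22) = 0.4806
−0.17·log₂(0.17) = 0.4346
−0.36·log₂(0.36) = 0.5306
−0.19·log₂(0.19) = 0.4552
−0.06·log₂(0.06) = 0.2435
Sum ≈ 2.1445 → 2.145 bits.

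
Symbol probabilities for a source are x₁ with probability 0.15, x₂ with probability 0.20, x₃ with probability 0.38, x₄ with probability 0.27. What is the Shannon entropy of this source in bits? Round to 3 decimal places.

1.915 bits

H = −Σ pᵢ log₂ pᵢ.
−0.15·log₂(0.15) = 0.4105
−0.20·log₂(0.20) = 0.4644
−0.38·log₂(0.38) = 0.5305
−0.27·log₂(0.27) = 0.5100
Sum ≈ 1.9154 → 1.915 bits.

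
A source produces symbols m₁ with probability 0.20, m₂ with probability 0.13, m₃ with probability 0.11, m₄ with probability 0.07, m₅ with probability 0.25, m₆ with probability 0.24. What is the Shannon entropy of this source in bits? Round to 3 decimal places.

2.460 bits

H = −Σ pᵢ log₂ pᵢ.
−0.20·log₂(0.20) = 0.4644
−0.13·log₂(0.13) = 0.3826
−0.11·log₂(0.11) = 0.3503
−0.07·log₂(0.07) = 0.2686
−0.25·log₂(0.25) = 0.5000
−0.24·log₂(0.24) = 0.4941
Sum ≈ 2.4600 → 2.460 bits.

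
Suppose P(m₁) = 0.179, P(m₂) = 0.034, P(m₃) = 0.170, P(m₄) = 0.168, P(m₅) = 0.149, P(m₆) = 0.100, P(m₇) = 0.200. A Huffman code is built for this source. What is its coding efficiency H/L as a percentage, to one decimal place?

Entropy H = −Σ p log₂ p ≈ 2.6829 bits.
Huffman merges: 17/500+1/10→67/500; 67/500+149/1000→283/1000; 21/125+17/100→169/500; 179/1000+1/5→379/1000; 283/1000+169/500→621/1000; 379/1000+621/1000→1. L = 551/200 ≈ 2.7550.
Efficiency = H/L = 2.6829/2.7550 = 97.4%.

97.4%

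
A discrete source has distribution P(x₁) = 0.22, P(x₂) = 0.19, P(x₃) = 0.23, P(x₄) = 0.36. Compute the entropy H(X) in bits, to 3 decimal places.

1.954 bits

H = −Σ pᵢ log₂ pᵢ.
−0.22·log₂(0.22) = 0.4806
−0.19·log₂(0.19) = 0.4552
−0.23·log₂(0.23) = 0.4877
−0.36·log₂(0.36) = 0.5306
Sum ≈ 1.9541 → 1.954 bits.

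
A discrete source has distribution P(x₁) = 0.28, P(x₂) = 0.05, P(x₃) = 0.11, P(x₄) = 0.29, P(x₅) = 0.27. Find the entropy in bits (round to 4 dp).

H = −Σ pᵢ log₂ pᵢ.
−0.28·log₂(0.28) = 0.5142
−0.05·log₂(0.05) = 0.2161
−0.11·log₂(0.11) = 0.3503
−0.29·log₂(0.29) = 0.5179
−0.27·log₂(0.27) = 0.5100
Sum ≈ 2.1085 → 2.1085 bits.

2.1085 bits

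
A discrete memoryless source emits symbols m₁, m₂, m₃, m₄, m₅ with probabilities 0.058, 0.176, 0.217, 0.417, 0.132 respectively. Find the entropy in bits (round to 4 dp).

2.0695 bits

H = −Σ pᵢ log₂ pᵢ.
−0.058·log₂(0.058) = 0.2383
−0.176·log₂(0.176) = 0.4411
−0.217·log₂(0.217) = 0.4783
−0.417·log₂(0.417) = 0.5262
−0.132·log₂(0.132) = 0.3856
Sum ≈ 2.0695 → 2.0695 bits.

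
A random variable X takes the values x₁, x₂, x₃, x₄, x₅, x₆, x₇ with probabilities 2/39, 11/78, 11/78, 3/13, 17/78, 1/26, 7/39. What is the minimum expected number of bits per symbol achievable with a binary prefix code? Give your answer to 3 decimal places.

Repeatedly combine the two least-probable nodes; the expected code length is the sum of the merged weights.
merge 1/26 + 2/39 → 7/78
merge 7/78 + 11/78 → 3/13
merge 11/78 + 7/39 → 25/78
merge 17/78 + 3/13 → 35/78
merge 3/13 + 25/78 → 43/78
merge 35/78 + 43/78 → 1
L = 7/78 + 3/13 + 25/78 + 35/78 + 43/78 + 1 = 103/39 ≈ 2.641 bits/symbol.

2.641 bits/symbol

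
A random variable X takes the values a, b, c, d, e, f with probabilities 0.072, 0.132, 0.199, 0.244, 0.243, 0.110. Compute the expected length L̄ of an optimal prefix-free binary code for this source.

2.496 bits/symbol

Repeatedly combine the two least-probable nodes; the expected code length is the sum of the merged weights.
merge 9/125 + 11/100 → 91/500
merge 33/250 + 91/500 → 157/500
merge 199/1000 + 243/1000 → 221/500
merge 61/250 + 157/500 → 279/500
merge 221/500 + 279/500 → 1
L = 91/500 + 157/500 + 221/500 + 279/500 + 1 = 312/125 = 2.496 bits/symbol.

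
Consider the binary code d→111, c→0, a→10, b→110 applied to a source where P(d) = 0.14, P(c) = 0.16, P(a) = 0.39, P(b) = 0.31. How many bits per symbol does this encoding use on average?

L̄ = Σ pᵢ·ℓᵢ = 0.14·3 + 0.16·1 + 0.39·2 + 0.31·3 = 2.29 bits/symbol.

2.29 bits/symbol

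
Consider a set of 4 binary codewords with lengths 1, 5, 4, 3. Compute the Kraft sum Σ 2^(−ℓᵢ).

With common denominator 2^5 = 32: Σ 2^(−ℓᵢ) = 16/32 + 1/32 + 2/32 + 4/32 = 23/32 = 0.71875.

0.71875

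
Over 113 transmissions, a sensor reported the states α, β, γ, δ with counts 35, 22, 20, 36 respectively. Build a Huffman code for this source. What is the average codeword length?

Probabilities are the counts divided by 113.
Repeatedly combine the two least-probable nodes; the expected code length is the sum of the merged weights.
merge 20/113 + 22/113 → 42/113
merge 35/113 + 36/113 → 71/113
merge 42/113 + 71/113 → 1
L = 42/113 + 71/113 + 1 = 2 bits/symbol.

2 bits/symbol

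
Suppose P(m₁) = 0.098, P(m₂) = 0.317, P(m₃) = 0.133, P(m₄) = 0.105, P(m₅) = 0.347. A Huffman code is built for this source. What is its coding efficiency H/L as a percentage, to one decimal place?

Entropy H = −Σ p log₂ p ≈ 2.1122 bits.
Huffman merges: 49/500+21/200→203/1000; 133/1000+203/1000→42/125; 317/1000+42/125→653/1000; 347/1000+653/1000→1. L = 274/125 ≈ 2.1920.
Efficiency = H/L = 2.1122/2.1920 = 96.4%.

96.4%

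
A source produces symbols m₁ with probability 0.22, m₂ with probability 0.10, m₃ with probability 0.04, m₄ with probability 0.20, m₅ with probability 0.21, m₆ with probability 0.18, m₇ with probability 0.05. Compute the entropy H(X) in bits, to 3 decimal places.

2.597 bits

H = −Σ pᵢ log₂ pᵢ.
−0.22·log₂(0.22) = 0.4806
−0.10·log₂(0.10) = 0.3322
−0.04·log₂(0.04) = 0.1858
−0.20·log₂(0.20) = 0.4644
−0.21·log₂(0.21) = 0.4728
−0.18·log₂(0.18) = 0.4453
−0.05·log₂(0.05) = 0.2161
Sum ≈ 2.5971 → 2.597 bits.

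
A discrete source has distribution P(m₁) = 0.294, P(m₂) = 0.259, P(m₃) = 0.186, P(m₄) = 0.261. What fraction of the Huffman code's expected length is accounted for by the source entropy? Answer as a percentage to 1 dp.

99.1%

Entropy H = −Σ p log₂ p ≈ 1.9812 bits.
Huffman merges: 93/500+259/1000→89/200; 261/1000+147/500→111/200; 89/200+111/200→1. L = 2 ≈ 2.0000.
Efficiency = H/L = 1.9812/2.0000 = 99.1%.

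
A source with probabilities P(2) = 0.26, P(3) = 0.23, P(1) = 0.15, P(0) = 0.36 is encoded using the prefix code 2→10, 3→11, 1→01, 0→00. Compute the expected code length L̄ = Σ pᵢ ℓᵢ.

L̄ = Σ pᵢ·ℓᵢ = 0.26·2 + 0.23·2 + 0.15·2 + 0.36·2 = 2 bits/symbol.

2 bits/symbol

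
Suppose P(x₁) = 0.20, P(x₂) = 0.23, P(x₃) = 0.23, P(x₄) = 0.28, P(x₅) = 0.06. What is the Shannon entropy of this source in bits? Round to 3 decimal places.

H = −Σ pᵢ log₂ pᵢ.
−0.20·log₂(0.20) = 0.4644
−0.23·log₂(0.23) = 0.4877
−0.23·log₂(0.23) = 0.4877
−0.28·log₂(0.28) = 0.5142
−0.06·log₂(0.06) = 0.2435
Sum ≈ 2.1975 → 2.197 bits.

2.197 bits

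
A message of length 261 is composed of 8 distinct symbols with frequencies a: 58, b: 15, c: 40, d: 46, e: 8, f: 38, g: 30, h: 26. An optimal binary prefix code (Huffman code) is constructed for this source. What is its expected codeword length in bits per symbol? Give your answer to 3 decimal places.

Probabilities are the counts divided by 261.
Repeatedly combine the two least-probable nodes; the expected code length is the sum of the merged weights.
merge 8/261 + 5/87 → 23/261
merge 23/261 + 26/261 → 49/261
merge 10/87 + 38/261 → 68/261
merge 40/261 + 46/261 → 86/261
merge 49/261 + 2/9 → 107/261
merge 68/261 + 86/261 → 154/261
merge 107/261 + 154/261 → 1
L = 23/261 + 49/261 + 68/261 + 86/261 + 107/261 + 154/261 + 1 = 748/261 ≈ 2.866 bits/symbol.

2.866 bits/symbol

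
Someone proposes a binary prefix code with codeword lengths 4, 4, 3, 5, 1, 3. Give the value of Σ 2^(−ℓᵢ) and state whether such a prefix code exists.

With common denominator 2^5 = 32: Σ 2^(−ℓᵢ) = 2/32 + 2/32 + 4/32 + 1/32 + 16/32 + 4/32 = 29/32 = 0.90625.
Kraft's inequality requires Σ ≤ 1; here Σ = 0.90625 ≤ 1, so such a prefix code exists.

0.90625; yes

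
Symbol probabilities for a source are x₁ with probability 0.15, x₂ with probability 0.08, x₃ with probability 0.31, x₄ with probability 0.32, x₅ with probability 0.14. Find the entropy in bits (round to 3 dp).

2.149 bits

H = −Σ pᵢ log₂ pᵢ.
−0.15·log₂(0.15) = 0.4105
−0.08·log₂(0.08) = 0.2915
−0.31·log₂(0.31) = 0.5238
−0.32·log₂(0.32) = 0.5260
−0.14·log₂(0.14) = 0.3971
Sum ≈ 2.1490 → 2.149 bits.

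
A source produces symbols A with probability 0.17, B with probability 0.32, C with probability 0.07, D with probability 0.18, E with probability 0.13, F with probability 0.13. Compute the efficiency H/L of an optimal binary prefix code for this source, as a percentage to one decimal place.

Entropy H = −Σ p log₂ p ≈ 2.4398 bits.
Huffman merges: 7/100+13/100→1/5; 13/100+17/100→3/10; 9/50+1/5→19/50; 3/10+8/25→31/50; 19/50+31/50→1. L = 5/2 ≈ 2.5000.
Efficiency = H/L = 2.4398/2.5000 = 97.6%.

97.6%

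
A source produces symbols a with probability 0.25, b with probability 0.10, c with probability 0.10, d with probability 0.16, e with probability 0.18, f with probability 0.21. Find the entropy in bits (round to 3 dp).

H = −Σ pᵢ log₂ pᵢ.
−0.25·log₂(0.25) = 0.5000
−0.10·log₂(0.10) = 0.3322
−0.10·log₂(0.10) = 0.3322
−0.16·log₂(0.16) = 0.4230
−0.18·log₂(0.18) = 0.4453
−0.21·log₂(0.21) = 0.4728
Sum ≈ 2.5055 → 2.506 bits.

2.506 bits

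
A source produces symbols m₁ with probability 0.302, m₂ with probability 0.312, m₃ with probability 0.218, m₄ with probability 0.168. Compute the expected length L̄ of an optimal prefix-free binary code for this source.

Repeatedly combine the two least-probable nodes; the expected code length is the sum of the merged weights.
merge 21/125 + 109/500 → 193/500
merge 151/500 + 39/125 → 307/500
merge 193/500 + 307/500 → 1
L = 193/500 + 307/500 + 1 = 2 bits/symbol.

2 bits/symbol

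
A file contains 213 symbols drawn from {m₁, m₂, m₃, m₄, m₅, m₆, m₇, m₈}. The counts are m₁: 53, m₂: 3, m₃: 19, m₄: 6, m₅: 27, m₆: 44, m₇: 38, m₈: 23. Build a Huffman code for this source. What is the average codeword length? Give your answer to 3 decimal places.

2.718 bits/symbol

Probabilities are the counts divided by 213.
Repeatedly combine the two least-probable nodes; the expected code length is the sum of the merged weights.
merge 1/71 + 2/71 → 3/71
merge 3/71 + 19/213 → 28/213
merge 23/213 + 9/71 → 50/213
merge 28/213 + 38/213 → 22/71
merge 44/213 + 50/213 → 94/213
merge 53/213 + 22/71 → 119/213
merge 94/213 + 119/213 → 1
L = 3/71 + 28/213 + 50/213 + 22/71 + 94/213 + 119/213 + 1 = 193/71 ≈ 2.718 bits/symbol.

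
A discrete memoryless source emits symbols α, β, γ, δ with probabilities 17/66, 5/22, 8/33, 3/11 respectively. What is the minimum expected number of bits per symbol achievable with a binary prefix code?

2 bits/symbol

Repeatedly combine the two least-probable nodes; the expected code length is the sum of the merged weights.
merge 5/22 + 8/33 → 31/66
merge 17/66 + 3/11 → 35/66
merge 31/66 + 35/66 → 1
L = 31/66 + 35/66 + 1 = 2 bits/symbol.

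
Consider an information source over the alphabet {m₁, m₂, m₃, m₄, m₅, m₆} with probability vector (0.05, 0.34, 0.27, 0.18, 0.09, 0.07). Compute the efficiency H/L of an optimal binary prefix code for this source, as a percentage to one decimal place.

97.9%

Entropy H = −Σ p log₂ p ≈ 2.2818 bits.
Huffman merges: 1/20+7/100→3/25; 9/100+3/25→21/100; 9/50+21/100→39/100; 27/100+17/50→61/100; 39/100+61/100→1. L = 233/100 ≈ 2.3300.
Efficiency = H/L = 2.2818/2.3300 = 97.9%.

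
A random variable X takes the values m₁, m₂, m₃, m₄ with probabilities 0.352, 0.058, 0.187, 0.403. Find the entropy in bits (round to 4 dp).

H = −Σ pᵢ log₂ pᵢ.
−0.352·log₂(0.352) = 0.5302
−0.058·log₂(0.058) = 0.2383
−0.187·log₂(0.187) = 0.4523
−0.403·log₂(0.403) = 0.5284
Sum ≈ 1.7492 → 1.7492 bits.

1.7492 bits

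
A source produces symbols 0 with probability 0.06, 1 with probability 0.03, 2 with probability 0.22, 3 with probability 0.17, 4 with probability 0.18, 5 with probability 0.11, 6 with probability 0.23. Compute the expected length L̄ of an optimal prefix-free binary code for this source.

Repeatedly combine the two least-probable nodes; the expected code length is the sum of the merged weights.
merge 3/100 + 3/50 → 9/100
merge 9/100 + 11/100 → 1/5
merge 17/100 + 9/50 → 7/20
merge 1/5 + 11/50 → 21/50
merge 23/100 + 7/20 → 29/50
merge 21/50 + 29/50 → 1
L = 9/100 + 1/5 + 7/20 + 21/50 + 29/50 + 1 = 66/25 = 2.64 bits/symbol.

2.64 bits/symbol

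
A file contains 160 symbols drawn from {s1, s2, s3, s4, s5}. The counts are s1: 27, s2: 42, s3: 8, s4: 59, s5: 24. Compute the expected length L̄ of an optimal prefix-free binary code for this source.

2.2 bits/symbol

Probabilities are the counts divided by 160.
Repeatedly combine the two least-probable nodes; the expected code length is the sum of the merged weights.
merge 1/20 + 3/20 → 1/5
merge 27/160 + 1/5 → 59/160
merge 21/80 + 59/160 → 101/160
merge 59/160 + 101/160 → 1
L = 1/5 + 59/160 + 101/160 + 1 = 11/5 = 2.2 bits/symbol.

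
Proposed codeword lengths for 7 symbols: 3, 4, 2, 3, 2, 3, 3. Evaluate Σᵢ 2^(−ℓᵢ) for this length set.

1.0625

With common denominator 2^4 = 16: Σ 2^(−ℓᵢ) = 2/16 + 1/16 + 4/16 + 2/16 + 4/16 + 2/16 + 2/16 = 17/16 = 1.0625.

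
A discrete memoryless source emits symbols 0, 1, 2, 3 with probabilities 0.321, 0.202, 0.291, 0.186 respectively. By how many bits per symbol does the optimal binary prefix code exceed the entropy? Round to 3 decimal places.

0.038 bits

Entropy H = −Σ p log₂ p ≈ 1.9620 bits.
Huffman merges: 93/500+101/500→97/250; 291/1000+321/1000→153/250; 97/250+153/250→1. L = 2 ≈ 2.0000.
L − H = 2.0000 − 1.9620 = 0.038 bits.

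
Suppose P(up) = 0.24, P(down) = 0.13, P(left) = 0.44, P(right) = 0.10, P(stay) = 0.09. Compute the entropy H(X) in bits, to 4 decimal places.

H = −Σ pᵢ log₂ pᵢ.
−0.24·log₂(0.24) = 0.4941
−0.13·log₂(0.13) = 0.3826
−0.44·log₂(0.44) = 0.5211
−0.10·log₂(0.10) = 0.3322
−0.09·log₂(0.09) = 0.3127
Sum ≈ 2.0428 → 2.0428 bits.

2.0428 bits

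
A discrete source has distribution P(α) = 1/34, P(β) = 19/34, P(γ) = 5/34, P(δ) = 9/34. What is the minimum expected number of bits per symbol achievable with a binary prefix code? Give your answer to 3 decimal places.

1.618 bits/symbol

Repeatedly combine the two least-probable nodes; the expected code length is the sum of the merged weights.
merge 1/34 + 5/34 → 3/17
merge 3/17 + 9/34 → 15/34
merge 15/34 + 19/34 → 1
L = 3/17 + 15/34 + 1 = 55/34 ≈ 1.618 bits/symbol.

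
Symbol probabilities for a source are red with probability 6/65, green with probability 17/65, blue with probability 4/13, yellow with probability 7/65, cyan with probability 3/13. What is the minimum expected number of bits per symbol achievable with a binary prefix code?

Repeatedly combine the two least-probable nodes; the expected code length is the sum of the merged weights.
merge 6/65 + 7/65 → 1/5
merge 1/5 + 3/13 → 28/65
merge 17/65 + 4/13 → 37/65
merge 28/65 + 37/65 → 1
L = 1/5 + 28/65 + 37/65 + 1 = 11/5 = 2.2 bits/symbol.

2.2 bits/symbol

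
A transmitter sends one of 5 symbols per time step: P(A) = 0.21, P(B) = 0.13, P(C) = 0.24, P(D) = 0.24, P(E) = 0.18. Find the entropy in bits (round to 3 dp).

H = −Σ pᵢ log₂ pᵢ.
−0.21·log₂(0.21) = 0.4728
−0.13·log₂(0.13) = 0.3826
−0.24·log₂(0.24) = 0.4941
−0.24·log₂(0.24) = 0.4941
−0.18·log₂(0.18) = 0.4453
Sum ≈ 2.2890 → 2.289 bits.

2.289 bits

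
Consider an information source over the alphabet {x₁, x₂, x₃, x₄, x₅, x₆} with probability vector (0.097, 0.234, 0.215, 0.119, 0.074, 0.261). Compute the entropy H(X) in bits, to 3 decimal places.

2.443 bits

H = −Σ pᵢ log₂ pᵢ.
−0.097·log₂(0.097) = 0.3265
−0.234·log₂(0.234) = 0.4903
−0.215·log₂(0.215) = 0.4768
−0.119·log₂(0.119) = 0.3654
−0.074·log₂(0.074) = 0.2780
−0.261·log₂(0.261) = 0.5058
Sum ≈ 2.4428 → 2.443 bits.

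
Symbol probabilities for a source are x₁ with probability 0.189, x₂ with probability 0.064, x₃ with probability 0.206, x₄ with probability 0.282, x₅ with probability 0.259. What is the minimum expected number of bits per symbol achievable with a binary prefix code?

Repeatedly combine the two least-probable nodes; the expected code length is the sum of the merged weights.
merge 8/125 + 189/1000 → 253/1000
merge 103/500 + 253/1000 → 459/1000
merge 259/1000 + 141/500 → 541/1000
merge 459/1000 + 541/1000 → 1
L = 253/1000 + 459/1000 + 541/1000 + 1 = 2253/1000 = 2.253 bits/symbol.

2.253 bits/symbol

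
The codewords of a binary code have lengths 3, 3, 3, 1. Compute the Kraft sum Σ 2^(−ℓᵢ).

With common denominator 2^3 = 8: Σ 2^(−ℓᵢ) = 1/8 + 1/8 + 1/8 + 4/8 = 7/8 = 0.875.

0.875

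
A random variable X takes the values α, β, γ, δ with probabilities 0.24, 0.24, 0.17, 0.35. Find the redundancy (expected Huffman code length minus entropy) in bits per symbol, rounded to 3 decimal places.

Entropy H = −Σ p log₂ p ≈ 1.9530 bits.
Huffman merges: 17/100+6/25→41/100; 6/25+7/20→59/100; 41/100+59/100→1. L = 2 ≈ 2.0000.
L − H = 2.0000 − 1.9530 = 0.047 bits.

0.047 bits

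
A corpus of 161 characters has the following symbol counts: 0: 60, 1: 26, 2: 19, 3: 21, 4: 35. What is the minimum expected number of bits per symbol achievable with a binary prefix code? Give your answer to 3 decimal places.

2.248 bits/symbol

Probabilities are the counts divided by 161.
Repeatedly combine the two least-probable nodes; the expected code length is the sum of the merged weights.
merge 19/161 + 3/23 → 40/161
merge 26/161 + 5/23 → 61/161
merge 40/161 + 60/161 → 100/161
merge 61/161 + 100/161 → 1
L = 40/161 + 61/161 + 100/161 + 1 = 362/161 ≈ 2.248 bits/symbol.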